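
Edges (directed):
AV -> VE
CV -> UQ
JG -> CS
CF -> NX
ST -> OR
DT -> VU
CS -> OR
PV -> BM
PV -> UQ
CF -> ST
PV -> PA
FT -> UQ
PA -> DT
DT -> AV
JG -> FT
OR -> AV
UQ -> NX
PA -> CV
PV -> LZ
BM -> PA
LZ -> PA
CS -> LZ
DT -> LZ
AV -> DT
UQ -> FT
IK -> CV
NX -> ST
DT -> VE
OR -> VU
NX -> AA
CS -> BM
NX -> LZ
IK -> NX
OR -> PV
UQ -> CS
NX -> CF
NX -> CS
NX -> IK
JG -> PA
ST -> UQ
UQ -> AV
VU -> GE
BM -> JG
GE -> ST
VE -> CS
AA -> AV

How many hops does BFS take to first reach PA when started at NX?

2

Level 0: NX
Level 1: AA, CF, CS, IK, LZ, ST
Level 2: AV, BM, CV, OR, PA, UQ
Level 3: DT, FT, JG, PV, VE, VU
Level 4: GE
PA first appears at level 2.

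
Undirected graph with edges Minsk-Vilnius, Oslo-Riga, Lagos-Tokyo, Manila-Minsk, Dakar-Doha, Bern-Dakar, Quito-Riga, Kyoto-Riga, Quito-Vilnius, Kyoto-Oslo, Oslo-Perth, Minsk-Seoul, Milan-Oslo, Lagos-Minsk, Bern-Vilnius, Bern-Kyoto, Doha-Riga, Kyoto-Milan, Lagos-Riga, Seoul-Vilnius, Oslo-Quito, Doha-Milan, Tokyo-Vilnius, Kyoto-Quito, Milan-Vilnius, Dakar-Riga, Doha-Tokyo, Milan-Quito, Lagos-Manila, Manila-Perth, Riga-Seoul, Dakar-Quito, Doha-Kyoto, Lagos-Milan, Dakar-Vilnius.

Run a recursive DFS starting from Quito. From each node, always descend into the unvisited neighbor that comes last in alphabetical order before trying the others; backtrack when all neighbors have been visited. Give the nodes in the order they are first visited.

Quito, Vilnius, Tokyo, Lagos, Riga, Seoul, Minsk, Manila, Perth, Oslo, Milan, Kyoto, Doha, Dakar, Bern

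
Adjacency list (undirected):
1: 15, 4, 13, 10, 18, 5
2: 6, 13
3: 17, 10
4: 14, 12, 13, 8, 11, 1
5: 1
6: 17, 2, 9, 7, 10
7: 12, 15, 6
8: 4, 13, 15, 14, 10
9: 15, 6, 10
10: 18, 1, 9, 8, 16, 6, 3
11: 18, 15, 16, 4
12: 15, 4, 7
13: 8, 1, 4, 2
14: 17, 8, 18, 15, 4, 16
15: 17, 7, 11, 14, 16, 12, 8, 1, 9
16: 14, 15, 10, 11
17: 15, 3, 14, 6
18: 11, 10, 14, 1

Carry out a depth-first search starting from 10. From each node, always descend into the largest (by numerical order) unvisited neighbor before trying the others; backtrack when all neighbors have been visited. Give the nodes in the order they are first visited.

Visit 10
10 → 18
18 → 14
14 → 17
17 → 15
15 → 16
16 → 11
11 → 4
4 → 13
13 → 8
13 → 2
2 → 6
6 → 9
6 → 7
7 → 12
13 → 1
1 → 5
17 → 3

10, 18, 14, 17, 15, 16, 11, 4, 13, 8, 2, 6, 9, 7, 12, 1, 5, 3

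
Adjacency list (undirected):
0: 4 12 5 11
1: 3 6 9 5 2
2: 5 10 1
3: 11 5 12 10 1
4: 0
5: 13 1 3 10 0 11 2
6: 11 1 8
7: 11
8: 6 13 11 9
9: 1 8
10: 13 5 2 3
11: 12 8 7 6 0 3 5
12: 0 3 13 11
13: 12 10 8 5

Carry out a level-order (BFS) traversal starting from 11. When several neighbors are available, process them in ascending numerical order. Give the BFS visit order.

11, 0, 3, 5, 6, 7, 8, 12, 4, 1, 10, 2, 13, 9

Visit 11; enqueue 0, 3, 5, 6, 7, 8, 12 → queue [0, 3, 5, 6, 7, 8, 12]
Visit 0; enqueue 4 → queue [3, 5, 6, 7, 8, 12, 4]
Visit 3; enqueue 1, 10 → queue [5, 6, 7, 8, 12, 4, 1, 10]
Visit 5; enqueue 2, 13 → queue [6, 7, 8, 12, 4, 1, 10, 2, 13]
Visit 6 → queue [7, 8, 12, 4, 1, 10, 2, 13]
Visit 7 → queue [8, 12, 4, 1, 10, 2, 13]
Visit 8; enqueue 9 → queue [12, 4, 1, 10, 2, 13, 9]
Visit 12 → queue [4, 1, 10, 2, 13, 9]
Visit 4 → queue [1, 10, 2, 13, 9]
Visit 1 → queue [10, 2, 13, 9]
Visit 10 → queue [2, 13, 9]
Visit 2 → queue [13, 9]
Visit 13 → queue [9]
Visit 9 → queue []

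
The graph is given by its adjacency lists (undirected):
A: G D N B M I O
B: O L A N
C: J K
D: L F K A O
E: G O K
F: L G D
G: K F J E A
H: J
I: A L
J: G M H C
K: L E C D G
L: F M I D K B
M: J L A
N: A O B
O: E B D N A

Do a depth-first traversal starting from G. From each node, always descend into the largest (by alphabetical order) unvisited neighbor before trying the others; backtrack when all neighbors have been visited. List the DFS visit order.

G, K, L, M, J, H, C, A, O, N, B, E, D, F, I

Visit G
G → K
K → L
L → M
M → J
J → H
J → C
M → A
A → O
O → N
N → B
O → E
O → D
D → F
A → I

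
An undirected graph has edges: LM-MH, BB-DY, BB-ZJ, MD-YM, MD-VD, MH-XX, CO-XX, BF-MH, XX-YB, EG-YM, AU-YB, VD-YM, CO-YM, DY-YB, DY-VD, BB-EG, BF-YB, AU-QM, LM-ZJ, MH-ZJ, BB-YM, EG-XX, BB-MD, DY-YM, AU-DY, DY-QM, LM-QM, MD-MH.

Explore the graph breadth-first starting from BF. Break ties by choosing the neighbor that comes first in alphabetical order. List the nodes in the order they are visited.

BF, MH, YB, LM, MD, XX, ZJ, AU, DY, QM, BB, VD, YM, CO, EG

Visit BF; enqueue MH, YB → queue [MH, YB]
Visit MH; enqueue LM, MD, XX, ZJ → queue [YB, LM, MD, XX, ZJ]
Visit YB; enqueue AU, DY → queue [LM, MD, XX, ZJ, AU, DY]
Visit LM; enqueue QM → queue [MD, XX, ZJ, AU, DY, QM]
Visit MD; enqueue BB, VD, YM → queue [XX, ZJ, AU, DY, QM, BB, VD, YM]
Visit XX; enqueue CO, EG → queue [ZJ, AU, DY, QM, BB, VD, YM, CO, EG]
Visit ZJ → queue [AU, DY, QM, BB, VD, YM, CO, EG]
Visit AU → queue [DY, QM, BB, VD, YM, CO, EG]
Visit DY → queue [QM, BB, VD, YM, CO, EG]
Visit QM → queue [BB, VD, YM, CO, EG]
Visit BB → queue [VD, YM, CO, EG]
Visit VD → queue [YM, CO, EG]
Visit YM → queue [CO, EG]
Visit CO → queue [EG]
Visit EG → queue []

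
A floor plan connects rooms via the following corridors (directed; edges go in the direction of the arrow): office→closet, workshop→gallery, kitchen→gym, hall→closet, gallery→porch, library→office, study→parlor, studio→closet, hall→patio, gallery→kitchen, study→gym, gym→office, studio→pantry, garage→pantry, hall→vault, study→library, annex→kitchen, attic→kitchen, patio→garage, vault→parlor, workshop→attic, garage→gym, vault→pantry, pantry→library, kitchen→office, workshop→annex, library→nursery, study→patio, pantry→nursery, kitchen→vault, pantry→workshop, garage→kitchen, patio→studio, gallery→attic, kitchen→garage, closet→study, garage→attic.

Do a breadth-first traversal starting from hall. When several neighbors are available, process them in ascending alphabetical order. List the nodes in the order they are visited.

hall closet patio vault study garage studio pantry parlor gym library attic kitchen nursery workshop office annex gallery porch

Visit hall; enqueue closet, patio, vault → queue [closet, patio, vault]
Visit closet; enqueue study → queue [patio, vault, study]
Visit patio; enqueue garage, studio → queue [vault, study, garage, studio]
Visit vault; enqueue pantry, parlor → queue [study, garage, studio, pantry, parlor]
Visit study; enqueue gym, library → queue [garage, studio, pantry, parlor, gym, library]
Visit garage; enqueue attic, kitchen → queue [studio, pantry, parlor, gym, library, attic, kitchen]
Visit studio → queue [pantry, parlor, gym, library, attic, kitchen]
Visit pantry; enqueue nursery, workshop → queue [parlor, gym, library, attic, kitchen, nursery, workshop]
Visit parlor → queue [gym, library, attic, kitchen, nursery, workshop]
Visit gym; enqueue office → queue [library, attic, kitchen, nursery, workshop, office]
Visit library → queue [attic, kitchen, nursery, workshop, office]
Visit attic → queue [kitchen, nursery, workshop, office]
Visit kitchen → queue [nursery, workshop, office]
Visit nursery → queue [workshop, office]
Visit workshop; enqueue annex, gallery → queue [office, annex, gallery]
Visit office → queue [annex, gallery]
Visit annex → queue [gallery]
Visit gallery; enqueue porch → queue [porch]
Visit porch → queue []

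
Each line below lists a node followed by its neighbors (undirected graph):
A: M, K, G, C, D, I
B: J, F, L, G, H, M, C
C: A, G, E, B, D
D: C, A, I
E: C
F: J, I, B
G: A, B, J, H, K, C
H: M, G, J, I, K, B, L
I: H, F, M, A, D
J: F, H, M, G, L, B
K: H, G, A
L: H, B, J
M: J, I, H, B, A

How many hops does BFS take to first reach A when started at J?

2

Level 0: J
Level 1: B, F, G, H, L, M
Level 2: A, C, I, K
Level 3: D, E
A first appears at level 2.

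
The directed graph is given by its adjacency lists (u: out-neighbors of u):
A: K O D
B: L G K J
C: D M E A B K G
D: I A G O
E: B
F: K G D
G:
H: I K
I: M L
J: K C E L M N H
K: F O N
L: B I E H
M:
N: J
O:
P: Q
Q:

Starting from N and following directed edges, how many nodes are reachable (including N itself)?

15

BFS from N visits: N, J, M, L, K, H, E, C, I, B, O, F, G, D, A
Reachable nodes: 15 of 17 total.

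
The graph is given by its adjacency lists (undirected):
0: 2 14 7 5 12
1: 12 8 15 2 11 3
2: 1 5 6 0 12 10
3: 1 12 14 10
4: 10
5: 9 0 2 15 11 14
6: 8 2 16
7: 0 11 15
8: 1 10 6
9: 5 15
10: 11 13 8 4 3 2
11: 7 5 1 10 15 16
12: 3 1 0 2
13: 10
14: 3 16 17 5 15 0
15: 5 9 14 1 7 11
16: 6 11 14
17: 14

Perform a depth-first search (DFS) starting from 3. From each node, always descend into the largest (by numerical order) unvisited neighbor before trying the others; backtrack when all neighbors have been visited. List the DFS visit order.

Visit 3
3 → 14
14 → 17
14 → 16
16 → 11
11 → 15
15 → 9
9 → 5
5 → 2
2 → 12
12 → 1
1 → 8
8 → 10
10 → 13
10 → 4
8 → 6
12 → 0
0 → 7

3 -> 14 -> 17 -> 16 -> 11 -> 15 -> 9 -> 5 -> 2 -> 12 -> 1 -> 8 -> 10 -> 13 -> 4 -> 6 -> 0 -> 7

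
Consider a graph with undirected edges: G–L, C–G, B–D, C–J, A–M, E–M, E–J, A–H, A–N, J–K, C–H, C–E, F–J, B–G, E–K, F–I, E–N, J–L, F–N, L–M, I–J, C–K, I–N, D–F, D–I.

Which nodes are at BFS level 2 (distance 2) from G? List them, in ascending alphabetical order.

D, E, H, J, K, M

Level 0: G
Level 1: B, C, L
Level 2: D, E, H, J, K, M
Level 3: A, F, I, N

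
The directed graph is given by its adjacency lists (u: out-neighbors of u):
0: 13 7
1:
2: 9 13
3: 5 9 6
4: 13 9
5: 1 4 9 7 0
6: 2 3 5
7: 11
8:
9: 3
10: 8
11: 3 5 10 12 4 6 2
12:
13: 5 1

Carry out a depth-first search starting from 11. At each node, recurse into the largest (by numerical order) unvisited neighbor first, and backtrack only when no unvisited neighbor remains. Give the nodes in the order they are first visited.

11 -> 12 -> 10 -> 8 -> 6 -> 5 -> 9 -> 3 -> 7 -> 4 -> 13 -> 1 -> 0 -> 2

Visit 11
11 → 12
11 → 10
10 → 8
11 → 6
6 → 5
5 → 9
9 → 3
5 → 7
5 → 4
4 → 13
13 → 1
5 → 0
6 → 2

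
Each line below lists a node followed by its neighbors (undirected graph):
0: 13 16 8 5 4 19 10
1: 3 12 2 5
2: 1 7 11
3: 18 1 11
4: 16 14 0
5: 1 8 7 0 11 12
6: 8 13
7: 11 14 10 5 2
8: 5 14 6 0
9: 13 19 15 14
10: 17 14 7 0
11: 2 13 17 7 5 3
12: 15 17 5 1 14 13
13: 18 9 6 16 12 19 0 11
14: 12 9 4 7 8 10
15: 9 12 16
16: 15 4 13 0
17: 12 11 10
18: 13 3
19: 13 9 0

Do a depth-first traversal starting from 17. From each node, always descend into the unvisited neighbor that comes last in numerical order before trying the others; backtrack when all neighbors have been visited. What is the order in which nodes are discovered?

17, 12, 15, 16, 13, 19, 9, 14, 10, 7, 11, 5, 8, 6, 0, 4, 1, 3, 18, 2

Visit 17
17 → 12
12 → 15
15 → 16
16 → 13
13 → 19
19 → 9
9 → 14
14 → 10
10 → 7
7 → 11
11 → 5
5 → 8
8 → 6
8 → 0
0 → 4
5 → 1
1 → 3
3 → 18
1 → 2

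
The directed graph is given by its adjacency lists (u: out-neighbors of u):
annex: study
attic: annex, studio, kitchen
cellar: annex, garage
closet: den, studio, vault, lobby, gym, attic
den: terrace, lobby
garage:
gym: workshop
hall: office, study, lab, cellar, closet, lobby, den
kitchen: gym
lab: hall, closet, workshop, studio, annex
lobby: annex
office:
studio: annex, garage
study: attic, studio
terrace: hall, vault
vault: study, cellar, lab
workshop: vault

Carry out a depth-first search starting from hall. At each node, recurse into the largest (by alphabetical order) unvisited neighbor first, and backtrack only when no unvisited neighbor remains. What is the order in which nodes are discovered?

hall → study → studio → garage → annex → attic → kitchen → gym → workshop → vault → lab → closet → lobby → den → terrace → cellar → office

Visit hall
hall → study
study → studio
studio → garage
studio → annex
study → attic
attic → kitchen
kitchen → gym
gym → workshop
workshop → vault
vault → lab
lab → closet
closet → lobby
closet → den
den → terrace
vault → cellar
hall → office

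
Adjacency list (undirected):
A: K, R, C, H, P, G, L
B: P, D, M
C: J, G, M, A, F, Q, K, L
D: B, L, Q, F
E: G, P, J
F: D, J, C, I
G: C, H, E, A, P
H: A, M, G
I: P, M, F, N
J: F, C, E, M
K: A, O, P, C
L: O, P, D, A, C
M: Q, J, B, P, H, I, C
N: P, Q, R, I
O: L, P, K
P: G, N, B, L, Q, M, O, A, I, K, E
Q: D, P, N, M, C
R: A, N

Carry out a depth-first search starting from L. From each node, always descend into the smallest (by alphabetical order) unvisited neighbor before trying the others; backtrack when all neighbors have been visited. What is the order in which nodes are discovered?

L -> A -> C -> F -> D -> B -> M -> H -> G -> E -> J -> P -> I -> N -> Q -> R -> K -> O

Visit L
L → A
A → C
C → F
F → D
D → B
B → M
M → H
H → G
G → E
E → J
E → P
P → I
I → N
N → Q
N → R
P → K
K → O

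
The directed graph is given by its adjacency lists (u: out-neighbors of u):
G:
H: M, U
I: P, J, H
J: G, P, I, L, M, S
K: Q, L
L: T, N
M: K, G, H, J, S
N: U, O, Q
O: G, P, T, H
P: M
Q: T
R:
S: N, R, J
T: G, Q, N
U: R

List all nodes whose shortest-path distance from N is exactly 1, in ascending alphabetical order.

O, Q, U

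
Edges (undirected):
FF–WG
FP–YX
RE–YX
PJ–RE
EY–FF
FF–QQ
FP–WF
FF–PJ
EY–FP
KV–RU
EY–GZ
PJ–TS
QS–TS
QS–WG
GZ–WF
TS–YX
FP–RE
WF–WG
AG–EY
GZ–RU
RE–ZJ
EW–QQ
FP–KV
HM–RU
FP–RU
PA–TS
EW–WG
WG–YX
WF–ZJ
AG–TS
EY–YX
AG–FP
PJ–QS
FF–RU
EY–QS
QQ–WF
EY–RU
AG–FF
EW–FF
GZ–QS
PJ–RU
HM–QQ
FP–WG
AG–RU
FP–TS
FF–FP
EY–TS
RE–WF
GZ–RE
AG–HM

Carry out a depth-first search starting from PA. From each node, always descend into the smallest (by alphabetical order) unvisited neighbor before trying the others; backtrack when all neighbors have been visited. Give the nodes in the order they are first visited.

PA TS AG EY FF EW QQ HM RU FP KV RE GZ QS PJ WG WF ZJ YX

Visit PA
PA → TS
TS → AG
AG → EY
EY → FF
FF → EW
EW → QQ
QQ → HM
HM → RU
RU → FP
FP → KV
FP → RE
RE → GZ
GZ → QS
QS → PJ
QS → WG
WG → WF
WF → ZJ
WG → YX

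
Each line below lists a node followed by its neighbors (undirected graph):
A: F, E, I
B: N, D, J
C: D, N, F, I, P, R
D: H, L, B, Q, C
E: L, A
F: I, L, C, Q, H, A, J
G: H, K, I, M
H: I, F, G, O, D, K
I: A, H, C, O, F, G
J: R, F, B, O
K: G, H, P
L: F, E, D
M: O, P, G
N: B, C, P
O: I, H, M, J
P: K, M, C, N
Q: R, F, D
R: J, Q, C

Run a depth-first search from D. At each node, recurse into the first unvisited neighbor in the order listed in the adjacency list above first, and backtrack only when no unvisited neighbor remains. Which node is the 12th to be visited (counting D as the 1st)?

R

Visit D
D → H
H → I
I → A
A → F
F → L
L → E
F → C
C → N
N → B
B → J
J → R
R → Q
J → O
O → M
M → P
P → K
K → G

Visit order: D, H, I, A, F, L, E, C, N, B, J, R, Q, O, M, P, K, G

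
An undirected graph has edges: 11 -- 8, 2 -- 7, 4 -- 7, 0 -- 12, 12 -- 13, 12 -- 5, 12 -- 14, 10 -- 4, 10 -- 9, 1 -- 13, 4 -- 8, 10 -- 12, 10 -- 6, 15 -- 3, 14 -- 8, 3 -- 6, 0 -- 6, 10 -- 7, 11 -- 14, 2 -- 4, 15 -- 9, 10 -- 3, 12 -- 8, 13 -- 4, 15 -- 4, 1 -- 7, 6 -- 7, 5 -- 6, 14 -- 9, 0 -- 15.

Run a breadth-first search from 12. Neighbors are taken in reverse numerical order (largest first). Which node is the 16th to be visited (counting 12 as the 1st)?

Visit 12; enqueue 14, 13, 10, 8, 5, 0 → queue [14, 13, 10, 8, 5, 0]
Visit 14; enqueue 11, 9 → queue [13, 10, 8, 5, 0, 11, 9]
Visit 13; enqueue 4, 1 → queue [10, 8, 5, 0, 11, 9, 4, 1]
Visit 10; enqueue 7, 6, 3 → queue [8, 5, 0, 11, 9, 4, 1, 7, 6, 3]
Visit 8 → queue [5, 0, 11, 9, 4, 1, 7, 6, 3]
Visit 5 → queue [0, 11, 9, 4, 1, 7, 6, 3]
Visit 0; enqueue 15 → queue [11, 9, 4, 1, 7, 6, 3, 15]
Visit 11 → queue [9, 4, 1, 7, 6, 3, 15]
Visit 9 → queue [4, 1, 7, 6, 3, 15]
Visit 4; enqueue 2 → queue [1, 7, 6, 3, 15, 2]
Visit 1 → queue [7, 6, 3, 15, 2]
Visit 7 → queue [6, 3, 15, 2]
Visit 6 → queue [3, 15, 2]
Visit 3 → queue [15, 2]
Visit 15 → queue [2]
Visit 2 → queue []

Visit order: 12, 14, 13, 10, 8, 5, 0, 11, 9, 4, 1, 7, 6, 3, 15, 2

2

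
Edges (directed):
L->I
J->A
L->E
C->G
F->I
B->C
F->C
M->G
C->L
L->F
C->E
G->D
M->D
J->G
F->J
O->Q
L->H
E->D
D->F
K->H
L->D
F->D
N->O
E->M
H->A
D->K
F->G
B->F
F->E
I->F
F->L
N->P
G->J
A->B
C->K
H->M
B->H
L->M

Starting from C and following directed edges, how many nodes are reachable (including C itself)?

BFS from C visits: C, L, K, G, E, M, I, H, F, D, J, A, B
Reachable nodes: 13 of 17 total.

13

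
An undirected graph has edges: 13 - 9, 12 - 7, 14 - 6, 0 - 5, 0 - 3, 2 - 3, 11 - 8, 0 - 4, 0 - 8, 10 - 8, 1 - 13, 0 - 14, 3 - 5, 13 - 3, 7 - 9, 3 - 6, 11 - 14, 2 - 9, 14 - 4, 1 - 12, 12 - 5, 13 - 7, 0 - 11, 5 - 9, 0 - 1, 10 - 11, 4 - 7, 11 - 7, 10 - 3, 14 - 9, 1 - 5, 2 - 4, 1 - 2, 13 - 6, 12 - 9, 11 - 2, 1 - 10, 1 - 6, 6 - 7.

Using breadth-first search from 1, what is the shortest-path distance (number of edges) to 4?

Level 0: 1
Level 1: 0, 2, 5, 6, 10, 12, 13
Level 2: 3, 4, 7, 8, 9, 11, 14
4 first appears at level 2.

2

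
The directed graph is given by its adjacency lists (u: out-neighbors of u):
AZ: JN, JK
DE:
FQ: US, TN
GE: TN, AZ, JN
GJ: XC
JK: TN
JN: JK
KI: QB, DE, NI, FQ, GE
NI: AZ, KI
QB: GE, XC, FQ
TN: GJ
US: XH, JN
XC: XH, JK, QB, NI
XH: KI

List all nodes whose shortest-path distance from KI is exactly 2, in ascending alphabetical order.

AZ, JN, TN, US, XC

Level 0: KI
Level 1: DE, FQ, GE, NI, QB
Level 2: AZ, JN, TN, US, XC
Level 3: GJ, JK, XH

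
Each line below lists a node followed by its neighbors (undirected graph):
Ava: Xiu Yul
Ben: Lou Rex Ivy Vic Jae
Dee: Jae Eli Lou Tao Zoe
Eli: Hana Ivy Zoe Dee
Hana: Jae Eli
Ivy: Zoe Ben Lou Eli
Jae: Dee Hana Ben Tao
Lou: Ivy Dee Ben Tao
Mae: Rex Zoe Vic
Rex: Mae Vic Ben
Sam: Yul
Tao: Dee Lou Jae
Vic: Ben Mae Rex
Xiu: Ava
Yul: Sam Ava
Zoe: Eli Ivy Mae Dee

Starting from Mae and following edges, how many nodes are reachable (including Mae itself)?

BFS from Mae visits: Mae, Rex, Zoe, Vic, Ben, Eli, Ivy, Dee, Lou, Jae, Hana, Tao
Reachable nodes: 12 of 16 total.

12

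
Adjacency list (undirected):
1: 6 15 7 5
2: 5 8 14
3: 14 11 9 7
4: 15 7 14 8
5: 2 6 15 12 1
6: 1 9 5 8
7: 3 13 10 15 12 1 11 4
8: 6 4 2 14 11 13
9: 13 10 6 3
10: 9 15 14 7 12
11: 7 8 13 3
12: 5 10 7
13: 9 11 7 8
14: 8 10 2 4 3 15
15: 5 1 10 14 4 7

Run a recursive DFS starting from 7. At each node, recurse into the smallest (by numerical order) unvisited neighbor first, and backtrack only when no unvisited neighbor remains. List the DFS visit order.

Visit 7
7 → 1
1 → 5
5 → 2
2 → 8
8 → 4
4 → 14
14 → 3
3 → 9
9 → 6
9 → 10
10 → 12
10 → 15
9 → 13
13 → 11

7 1 5 2 8 4 14 3 9 6 10 12 15 13 11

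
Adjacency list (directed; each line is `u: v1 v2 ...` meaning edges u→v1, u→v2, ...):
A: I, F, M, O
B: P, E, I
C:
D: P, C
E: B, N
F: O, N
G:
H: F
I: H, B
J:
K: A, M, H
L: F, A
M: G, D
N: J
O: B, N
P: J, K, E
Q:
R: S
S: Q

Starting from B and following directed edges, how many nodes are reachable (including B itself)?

15

BFS from B visits: B, E, I, P, N, H, J, K, F, A, M, O, D, G, C
Reachable nodes: 15 of 19 total.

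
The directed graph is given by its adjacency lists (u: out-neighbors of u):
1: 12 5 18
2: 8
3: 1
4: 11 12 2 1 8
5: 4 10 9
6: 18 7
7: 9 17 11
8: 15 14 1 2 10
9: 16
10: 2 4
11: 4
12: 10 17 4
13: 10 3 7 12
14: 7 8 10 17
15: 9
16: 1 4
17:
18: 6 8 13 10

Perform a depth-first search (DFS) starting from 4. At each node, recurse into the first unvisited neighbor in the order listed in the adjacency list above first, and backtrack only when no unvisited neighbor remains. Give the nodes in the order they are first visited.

Visit 4
4 → 11
4 → 12
12 → 10
10 → 2
2 → 8
8 → 15
15 → 9
9 → 16
16 → 1
1 → 5
1 → 18
18 → 6
6 → 7
7 → 17
18 → 13
13 → 3
8 → 14

4, 11, 12, 10, 2, 8, 15, 9, 16, 1, 5, 18, 6, 7, 17, 13, 3, 14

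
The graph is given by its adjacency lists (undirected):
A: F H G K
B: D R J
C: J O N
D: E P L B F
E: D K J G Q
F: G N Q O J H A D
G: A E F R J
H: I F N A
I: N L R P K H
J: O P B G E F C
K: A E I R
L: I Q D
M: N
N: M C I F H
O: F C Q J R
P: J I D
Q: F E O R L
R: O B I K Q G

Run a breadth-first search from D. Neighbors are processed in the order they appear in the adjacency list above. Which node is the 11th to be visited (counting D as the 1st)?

I

Visit D; enqueue E, P, L, B, F → queue [E, P, L, B, F]
Visit E; enqueue K, J, G, Q → queue [P, L, B, F, K, J, G, Q]
Visit P; enqueue I → queue [L, B, F, K, J, G, Q, I]
Visit L → queue [B, F, K, J, G, Q, I]
Visit B; enqueue R → queue [F, K, J, G, Q, I, R]
Visit F; enqueue N, O, H, A → queue [K, J, G, Q, I, R, N, O, H, A]
Visit K → queue [J, G, Q, I, R, N, O, H, A]
Visit J; enqueue C → queue [G, Q, I, R, N, O, H, A, C]
Visit G → queue [Q, I, R, N, O, H, A, C]
Visit Q → queue [I, R, N, O, H, A, C]
Visit I → queue [R, N, O, H, A, C]
Visit R → queue [N, O, H, A, C]
Visit N; enqueue M → queue [O, H, A, C, M]
Visit O → queue [H, A, C, M]
Visit H → queue [A, C, M]
Visit A → queue [C, M]
Visit C → queue [M]
Visit M → queue []

Visit order: D, E, P, L, B, F, K, J, G, Q, I, R, N, O, H, A, C, M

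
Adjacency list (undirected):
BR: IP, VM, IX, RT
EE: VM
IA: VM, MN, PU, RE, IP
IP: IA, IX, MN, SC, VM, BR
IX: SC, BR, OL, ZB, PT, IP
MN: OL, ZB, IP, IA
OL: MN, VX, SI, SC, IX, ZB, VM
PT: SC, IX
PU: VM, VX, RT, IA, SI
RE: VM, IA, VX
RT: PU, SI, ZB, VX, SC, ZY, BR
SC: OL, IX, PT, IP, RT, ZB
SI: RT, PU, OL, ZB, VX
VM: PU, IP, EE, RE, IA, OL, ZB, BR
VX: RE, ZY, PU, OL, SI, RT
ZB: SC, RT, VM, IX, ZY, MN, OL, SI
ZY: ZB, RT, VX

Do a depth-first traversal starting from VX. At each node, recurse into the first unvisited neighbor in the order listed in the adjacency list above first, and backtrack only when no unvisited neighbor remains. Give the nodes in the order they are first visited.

Visit VX
VX → RE
RE → VM
VM → PU
PU → RT
RT → SI
SI → OL
OL → MN
MN → ZB
ZB → SC
SC → IX
IX → BR
BR → IP
IP → IA
IX → PT
ZB → ZY
VM → EE

VX RE VM PU RT SI OL MN ZB SC IX BR IP IA PT ZY EE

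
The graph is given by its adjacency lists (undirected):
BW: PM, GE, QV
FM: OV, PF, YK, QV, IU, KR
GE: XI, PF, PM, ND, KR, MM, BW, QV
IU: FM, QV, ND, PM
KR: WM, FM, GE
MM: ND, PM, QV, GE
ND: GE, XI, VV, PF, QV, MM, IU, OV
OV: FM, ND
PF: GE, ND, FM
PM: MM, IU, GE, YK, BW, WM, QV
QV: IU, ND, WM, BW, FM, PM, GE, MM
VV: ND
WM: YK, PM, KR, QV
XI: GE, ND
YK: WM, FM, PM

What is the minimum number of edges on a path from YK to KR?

Level 0: YK
Level 1: FM, PM, WM
Level 2: BW, GE, IU, KR, MM, OV, PF, QV
Level 3: ND, XI
Level 4: VV
KR first appears at level 2.

2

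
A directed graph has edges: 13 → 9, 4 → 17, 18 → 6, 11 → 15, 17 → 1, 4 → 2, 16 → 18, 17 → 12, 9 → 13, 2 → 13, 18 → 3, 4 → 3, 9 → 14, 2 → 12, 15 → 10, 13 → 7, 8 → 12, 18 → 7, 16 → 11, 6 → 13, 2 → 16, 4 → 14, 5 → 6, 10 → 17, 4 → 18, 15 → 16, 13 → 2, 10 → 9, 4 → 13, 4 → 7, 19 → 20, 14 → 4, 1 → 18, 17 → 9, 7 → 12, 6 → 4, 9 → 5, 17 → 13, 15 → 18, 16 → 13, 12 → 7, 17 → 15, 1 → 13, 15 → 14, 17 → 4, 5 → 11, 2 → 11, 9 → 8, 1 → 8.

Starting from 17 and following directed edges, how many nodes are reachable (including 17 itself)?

18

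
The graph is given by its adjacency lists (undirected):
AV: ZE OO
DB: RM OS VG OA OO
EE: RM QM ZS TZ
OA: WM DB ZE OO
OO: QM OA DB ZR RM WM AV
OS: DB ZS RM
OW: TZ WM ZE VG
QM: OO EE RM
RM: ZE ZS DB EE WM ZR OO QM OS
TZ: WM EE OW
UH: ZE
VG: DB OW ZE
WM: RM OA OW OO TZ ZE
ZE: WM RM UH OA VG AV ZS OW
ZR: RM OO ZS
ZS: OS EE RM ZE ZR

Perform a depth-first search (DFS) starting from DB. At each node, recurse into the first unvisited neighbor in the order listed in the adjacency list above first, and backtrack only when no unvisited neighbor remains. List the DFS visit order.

Visit DB
DB → RM
RM → ZE
ZE → WM
WM → OA
OA → OO
OO → QM
QM → EE
EE → ZS
ZS → OS
ZS → ZR
EE → TZ
TZ → OW
OW → VG
OO → AV
ZE → UH

DB, RM, ZE, WM, OA, OO, QM, EE, ZS, OS, ZR, TZ, OW, VG, AV, UH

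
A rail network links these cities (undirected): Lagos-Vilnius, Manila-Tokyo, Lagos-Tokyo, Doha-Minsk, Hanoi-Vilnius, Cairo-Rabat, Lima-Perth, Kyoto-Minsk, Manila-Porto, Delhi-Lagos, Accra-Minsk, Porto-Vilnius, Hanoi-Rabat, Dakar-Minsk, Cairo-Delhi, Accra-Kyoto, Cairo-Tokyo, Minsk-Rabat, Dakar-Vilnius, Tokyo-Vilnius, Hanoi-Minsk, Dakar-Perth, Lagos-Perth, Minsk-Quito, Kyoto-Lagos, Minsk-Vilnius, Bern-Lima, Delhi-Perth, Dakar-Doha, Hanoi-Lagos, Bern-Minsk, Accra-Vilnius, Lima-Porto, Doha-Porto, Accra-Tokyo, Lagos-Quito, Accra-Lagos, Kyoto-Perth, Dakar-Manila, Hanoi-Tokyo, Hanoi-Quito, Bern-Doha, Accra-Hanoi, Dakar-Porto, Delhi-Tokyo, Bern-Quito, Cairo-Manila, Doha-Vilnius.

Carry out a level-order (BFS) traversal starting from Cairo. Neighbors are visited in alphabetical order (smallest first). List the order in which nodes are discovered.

Visit Cairo; enqueue Delhi, Manila, Rabat, Tokyo → queue [Delhi, Manila, Rabat, Tokyo]
Visit Delhi; enqueue Lagos, Perth → queue [Manila, Rabat, Tokyo, Lagos, Perth]
Visit Manila; enqueue Dakar, Porto → queue [Rabat, Tokyo, Lagos, Perth, Dakar, Porto]
Visit Rabat; enqueue Hanoi, Minsk → queue [Tokyo, Lagos, Perth, Dakar, Porto, Hanoi, Minsk]
Visit Tokyo; enqueue Accra, Vilnius → queue [Lagos, Perth, Dakar, Porto, Hanoi, Minsk, Accra, Vilnius]
Visit Lagos; enqueue Kyoto, Quito → queue [Perth, Dakar, Porto, Hanoi, Minsk, Accra, Vilnius, Kyoto, Quito]
Visit Perth; enqueue Lima → queue [Dakar, Porto, Hanoi, Minsk, Accra, Vilnius, Kyoto, Quito, Lima]
Visit Dakar; enqueue Doha → queue [Porto, Hanoi, Minsk, Accra, Vilnius, Kyoto, Quito, Lima, Doha]
Visit Porto → queue [Hanoi, Minsk, Accra, Vilnius, Kyoto, Quito, Lima, Doha]
Visit Hanoi → queue [Minsk, Accra, Vilnius, Kyoto, Quito, Lima, Doha]
Visit Minsk; enqueue Bern → queue [Accra, Vilnius, Kyoto, Quito, Lima, Doha, Bern]
Visit Accra → queue [Vilnius, Kyoto, Quito, Lima, Doha, Bern]
Visit Vilnius → queue [Kyoto, Quito, Lima, Doha, Bern]
Visit Kyoto → queue [Quito, Lima, Doha, Bern]
Visit Quito → queue [Lima, Doha, Bern]
Visit Lima → queue [Doha, Bern]
Visit Doha → queue [Bern]
Visit Bern → queue []

Cairo, Delhi, Manila, Rabat, Tokyo, Lagos, Perth, Dakar, Porto, Hanoi, Minsk, Accra, Vilnius, Kyoto, Quito, Lima, Doha, Bern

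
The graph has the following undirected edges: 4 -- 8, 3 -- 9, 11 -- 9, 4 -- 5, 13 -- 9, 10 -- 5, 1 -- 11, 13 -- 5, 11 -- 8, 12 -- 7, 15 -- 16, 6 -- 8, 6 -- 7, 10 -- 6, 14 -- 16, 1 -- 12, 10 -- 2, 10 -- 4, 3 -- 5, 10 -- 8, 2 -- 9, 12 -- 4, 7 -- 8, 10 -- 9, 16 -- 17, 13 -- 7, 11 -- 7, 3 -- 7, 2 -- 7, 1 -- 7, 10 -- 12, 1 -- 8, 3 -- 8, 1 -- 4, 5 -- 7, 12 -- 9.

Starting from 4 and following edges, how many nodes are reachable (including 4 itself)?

BFS from 4 visits: 4, 1, 5, 8, 10, 12, 7, 11, 3, 13, 6, 2, 9
Reachable nodes: 13 of 17 total.

13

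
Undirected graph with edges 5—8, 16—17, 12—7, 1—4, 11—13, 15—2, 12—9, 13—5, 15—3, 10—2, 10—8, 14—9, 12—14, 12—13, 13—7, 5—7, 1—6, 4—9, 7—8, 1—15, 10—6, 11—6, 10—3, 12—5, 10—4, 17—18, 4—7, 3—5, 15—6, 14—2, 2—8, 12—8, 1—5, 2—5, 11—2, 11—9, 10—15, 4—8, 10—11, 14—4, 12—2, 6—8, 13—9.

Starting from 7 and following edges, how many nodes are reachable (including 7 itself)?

15

BFS from 7 visits: 7, 4, 5, 8, 12, 13, 1, 9, 10, 14, 2, 3, 6, 11, 15
Reachable nodes: 15 of 18 total.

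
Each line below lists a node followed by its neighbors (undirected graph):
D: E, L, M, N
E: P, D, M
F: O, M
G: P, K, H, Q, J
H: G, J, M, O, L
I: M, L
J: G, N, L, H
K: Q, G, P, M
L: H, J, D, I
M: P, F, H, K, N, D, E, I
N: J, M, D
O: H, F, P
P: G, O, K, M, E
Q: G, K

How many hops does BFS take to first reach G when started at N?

2

Level 0: N
Level 1: D, J, M
Level 2: E, F, G, H, I, K, L, P
Level 3: O, Q
G first appears at level 2.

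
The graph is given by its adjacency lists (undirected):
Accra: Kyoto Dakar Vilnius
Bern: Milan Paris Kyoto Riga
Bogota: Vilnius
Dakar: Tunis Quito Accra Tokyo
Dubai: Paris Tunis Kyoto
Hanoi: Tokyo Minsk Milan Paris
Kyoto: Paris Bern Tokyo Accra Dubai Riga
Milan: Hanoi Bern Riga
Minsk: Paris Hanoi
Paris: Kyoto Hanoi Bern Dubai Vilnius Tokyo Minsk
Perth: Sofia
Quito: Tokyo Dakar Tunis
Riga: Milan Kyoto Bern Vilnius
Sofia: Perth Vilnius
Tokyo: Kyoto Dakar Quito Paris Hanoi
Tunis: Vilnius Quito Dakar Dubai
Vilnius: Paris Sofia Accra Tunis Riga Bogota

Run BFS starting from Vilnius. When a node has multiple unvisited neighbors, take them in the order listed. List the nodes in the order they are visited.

Visit Vilnius; enqueue Paris, Sofia, Accra, Tunis, Riga, Bogota → queue [Paris, Sofia, Accra, Tunis, Riga, Bogota]
Visit Paris; enqueue Kyoto, Hanoi, Bern, Dubai, Tokyo, Minsk → queue [Sofia, Accra, Tunis, Riga, Bogota, Kyoto, Hanoi, Bern, Dubai, Tokyo, Minsk]
Visit Sofia; enqueue Perth → queue [Accra, Tunis, Riga, Bogota, Kyoto, Hanoi, Bern, Dubai, Tokyo, Minsk, Perth]
Visit Accra; enqueue Dakar → queue [Tunis, Riga, Bogota, Kyoto, Hanoi, Bern, Dubai, Tokyo, Minsk, Perth, Dakar]
Visit Tunis; enqueue Quito → queue [Riga, Bogota, Kyoto, Hanoi, Bern, Dubai, Tokyo, Minsk, Perth, Dakar, Quito]
Visit Riga; enqueue Milan → queue [Bogota, Kyoto, Hanoi, Bern, Dubai, Tokyo, Minsk, Perth, Dakar, Quito, Milan]
Visit Bogota → queue [Kyoto, Hanoi, Bern, Dubai, Tokyo, Minsk, Perth, Dakar, Quito, Milan]
Visit Kyoto → queue [Hanoi, Bern, Dubai, Tokyo, Minsk, Perth, Dakar, Quito, Milan]
Visit Hanoi → queue [Bern, Dubai, Tokyo, Minsk, Perth, Dakar, Quito, Milan]
Visit Bern → queue [Dubai, Tokyo, Minsk, Perth, Dakar, Quito, Milan]
Visit Dubai → queue [Tokyo, Minsk, Perth, Dakar, Quito, Milan]
Visit Tokyo → queue [Minsk, Perth, Dakar, Quito, Milan]
Visit Minsk → queue [Perth, Dakar, Quito, Milan]
Visit Perth → queue [Dakar, Quito, Milan]
Visit Dakar → queue [Quito, Milan]
Visit Quito → queue [Milan]
Visit Milan → queue []

Vilnius, Paris, Sofia, Accra, Tunis, Riga, Bogota, Kyoto, Hanoi, Bern, Dubai, Tokyo, Minsk, Perth, Dakar, Quito, Milan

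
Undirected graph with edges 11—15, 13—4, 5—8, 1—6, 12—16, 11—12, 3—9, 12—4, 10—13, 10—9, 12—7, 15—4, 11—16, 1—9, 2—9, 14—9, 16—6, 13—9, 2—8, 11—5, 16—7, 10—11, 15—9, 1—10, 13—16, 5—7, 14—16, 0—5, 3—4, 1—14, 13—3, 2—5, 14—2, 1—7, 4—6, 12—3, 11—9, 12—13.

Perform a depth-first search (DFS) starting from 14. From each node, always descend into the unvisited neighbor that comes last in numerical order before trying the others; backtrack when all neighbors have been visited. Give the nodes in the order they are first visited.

14 16 13 12 11 15 9 10 1 7 5 8 2 0 6 4 3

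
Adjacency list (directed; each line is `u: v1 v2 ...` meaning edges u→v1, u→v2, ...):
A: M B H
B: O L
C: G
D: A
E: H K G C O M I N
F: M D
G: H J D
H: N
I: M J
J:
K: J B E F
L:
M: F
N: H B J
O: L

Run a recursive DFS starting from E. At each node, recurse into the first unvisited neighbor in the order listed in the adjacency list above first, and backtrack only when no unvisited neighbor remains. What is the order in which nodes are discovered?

Visit E
E → H
H → N
N → B
B → O
O → L
N → J
E → K
K → F
F → M
F → D
D → A
E → G
E → C
E → I

E → H → N → B → O → L → J → K → F → M → D → A → G → C → I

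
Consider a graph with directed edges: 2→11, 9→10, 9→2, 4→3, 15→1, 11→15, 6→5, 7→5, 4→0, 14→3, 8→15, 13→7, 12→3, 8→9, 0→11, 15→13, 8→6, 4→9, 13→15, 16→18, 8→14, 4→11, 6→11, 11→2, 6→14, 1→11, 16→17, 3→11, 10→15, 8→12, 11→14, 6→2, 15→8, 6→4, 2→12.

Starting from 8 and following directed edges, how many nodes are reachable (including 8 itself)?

BFS from 8 visits: 8, 6, 9, 12, 14, 15, 2, 4, 5, 11, 10, 3, 1, 13, 0, 7
Reachable nodes: 16 of 19 total.

16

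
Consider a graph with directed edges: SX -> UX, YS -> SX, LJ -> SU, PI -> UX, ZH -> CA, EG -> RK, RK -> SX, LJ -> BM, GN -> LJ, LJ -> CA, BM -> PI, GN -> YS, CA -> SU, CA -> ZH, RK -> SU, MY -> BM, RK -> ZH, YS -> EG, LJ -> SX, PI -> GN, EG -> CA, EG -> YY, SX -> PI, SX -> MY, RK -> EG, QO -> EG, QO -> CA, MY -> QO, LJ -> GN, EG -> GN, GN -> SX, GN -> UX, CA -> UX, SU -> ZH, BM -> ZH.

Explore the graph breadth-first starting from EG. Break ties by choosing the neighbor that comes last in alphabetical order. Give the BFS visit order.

Visit EG; enqueue YY, RK, GN, CA → queue [YY, RK, GN, CA]
Visit YY → queue [RK, GN, CA]
Visit RK; enqueue ZH, SX, SU → queue [GN, CA, ZH, SX, SU]
Visit GN; enqueue YS, UX, LJ → queue [CA, ZH, SX, SU, YS, UX, LJ]
Visit CA → queue [ZH, SX, SU, YS, UX, LJ]
Visit ZH → queue [SX, SU, YS, UX, LJ]
Visit SX; enqueue PI, MY → queue [SU, YS, UX, LJ, PI, MY]
Visit SU → queue [YS, UX, LJ, PI, MY]
Visit YS → queue [UX, LJ, PI, MY]
Visit UX → queue [LJ, PI, MY]
Visit LJ; enqueue BM → queue [PI, MY, BM]
Visit PI → queue [MY, BM]
Visit MY; enqueue QO → queue [BM, QO]
Visit BM → queue [QO]
Visit QO → queue []

EG -> YY -> RK -> GN -> CA -> ZH -> SX -> SU -> YS -> UX -> LJ -> PI -> MY -> BM -> QO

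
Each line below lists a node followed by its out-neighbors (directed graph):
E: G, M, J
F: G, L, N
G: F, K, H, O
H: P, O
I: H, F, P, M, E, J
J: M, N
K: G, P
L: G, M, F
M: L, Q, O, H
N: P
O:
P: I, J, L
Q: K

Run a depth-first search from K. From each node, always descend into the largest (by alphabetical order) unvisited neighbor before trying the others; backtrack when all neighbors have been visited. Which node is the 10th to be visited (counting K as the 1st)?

Visit K
K → P
P → L
L → M
M → Q
M → O
M → H
L → G
G → F
F → N
P → J
P → I
I → E

Visit order: K, P, L, M, Q, O, H, G, F, N, J, I, E

N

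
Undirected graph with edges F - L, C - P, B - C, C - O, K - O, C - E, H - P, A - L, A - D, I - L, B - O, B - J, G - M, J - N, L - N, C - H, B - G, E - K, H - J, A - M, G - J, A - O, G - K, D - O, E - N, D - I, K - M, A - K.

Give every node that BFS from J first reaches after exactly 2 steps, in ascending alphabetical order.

C, E, K, L, M, O, P

Level 0: J
Level 1: B, G, H, N
Level 2: C, E, K, L, M, O, P
Level 3: A, D, F, I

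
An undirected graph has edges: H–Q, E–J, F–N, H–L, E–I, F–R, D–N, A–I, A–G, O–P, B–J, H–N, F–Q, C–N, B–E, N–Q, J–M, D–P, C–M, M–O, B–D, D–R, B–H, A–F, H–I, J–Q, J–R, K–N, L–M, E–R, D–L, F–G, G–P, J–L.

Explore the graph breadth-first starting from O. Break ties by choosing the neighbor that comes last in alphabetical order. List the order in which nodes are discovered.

Visit O; enqueue P, M → queue [P, M]
Visit P; enqueue G, D → queue [M, G, D]
Visit M; enqueue L, J, C → queue [G, D, L, J, C]
Visit G; enqueue F, A → queue [D, L, J, C, F, A]
Visit D; enqueue R, N, B → queue [L, J, C, F, A, R, N, B]
Visit L; enqueue H → queue [J, C, F, A, R, N, B, H]
Visit J; enqueue Q, E → queue [C, F, A, R, N, B, H, Q, E]
Visit C → queue [F, A, R, N, B, H, Q, E]
Visit F → queue [A, R, N, B, H, Q, E]
Visit A; enqueue I → queue [R, N, B, H, Q, E, I]
Visit R → queue [N, B, H, Q, E, I]
Visit N; enqueue K → queue [B, H, Q, E, I, K]
Visit B → queue [H, Q, E, I, K]
Visit H → queue [Q, E, I, K]
Visit Q → queue [E, I, K]
Visit E → queue [I, K]
Visit I → queue [K]
Visit K → queue []

O → P → M → G → D → L → J → C → F → A → R → N → B → H → Q → E → I → K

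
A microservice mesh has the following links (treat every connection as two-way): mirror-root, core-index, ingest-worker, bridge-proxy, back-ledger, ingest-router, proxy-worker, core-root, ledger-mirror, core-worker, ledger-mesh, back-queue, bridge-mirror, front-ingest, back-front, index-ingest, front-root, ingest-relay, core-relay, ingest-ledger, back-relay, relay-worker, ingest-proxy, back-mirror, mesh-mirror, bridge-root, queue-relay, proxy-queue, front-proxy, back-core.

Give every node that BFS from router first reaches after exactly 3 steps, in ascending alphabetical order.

Level 0: router
Level 1: ingest
Level 2: front, index, ledger, proxy, relay, worker
Level 3: back, bridge, core, mesh, mirror, queue, root

back, bridge, core, mesh, mirror, queue, root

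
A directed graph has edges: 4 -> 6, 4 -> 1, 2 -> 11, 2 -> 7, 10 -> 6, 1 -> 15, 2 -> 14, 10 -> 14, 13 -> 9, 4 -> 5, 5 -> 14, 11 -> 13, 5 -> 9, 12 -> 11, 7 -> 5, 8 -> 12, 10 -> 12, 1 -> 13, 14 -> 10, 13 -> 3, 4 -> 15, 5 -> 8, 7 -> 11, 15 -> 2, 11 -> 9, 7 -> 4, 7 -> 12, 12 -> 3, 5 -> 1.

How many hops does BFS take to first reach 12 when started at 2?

2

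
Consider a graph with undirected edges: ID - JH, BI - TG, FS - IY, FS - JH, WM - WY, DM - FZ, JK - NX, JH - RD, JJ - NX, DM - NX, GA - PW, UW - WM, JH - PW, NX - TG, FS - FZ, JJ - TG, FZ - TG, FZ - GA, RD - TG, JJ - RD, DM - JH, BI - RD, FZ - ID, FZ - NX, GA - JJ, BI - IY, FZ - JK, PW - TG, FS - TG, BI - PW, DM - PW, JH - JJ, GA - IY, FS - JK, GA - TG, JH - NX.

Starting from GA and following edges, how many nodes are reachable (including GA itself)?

BFS from GA visits: GA, FZ, IY, JJ, PW, TG, DM, FS, ID, JK, NX, BI, JH, RD
Reachable nodes: 14 of 17 total.

14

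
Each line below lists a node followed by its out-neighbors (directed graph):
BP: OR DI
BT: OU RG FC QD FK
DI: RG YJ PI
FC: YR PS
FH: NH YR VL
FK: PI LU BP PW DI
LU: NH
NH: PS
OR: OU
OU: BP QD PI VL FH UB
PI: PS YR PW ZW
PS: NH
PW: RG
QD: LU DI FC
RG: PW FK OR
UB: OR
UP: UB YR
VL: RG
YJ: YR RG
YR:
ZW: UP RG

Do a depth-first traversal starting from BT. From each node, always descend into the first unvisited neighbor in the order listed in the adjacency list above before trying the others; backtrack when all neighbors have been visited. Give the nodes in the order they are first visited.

BT, OU, BP, OR, DI, RG, PW, FK, PI, PS, NH, YR, ZW, UP, UB, LU, YJ, QD, FC, VL, FH

Visit BT
BT → OU
OU → BP
BP → OR
BP → DI
DI → RG
RG → PW
RG → FK
FK → PI
PI → PS
PS → NH
PI → YR
PI → ZW
ZW → UP
UP → UB
FK → LU
DI → YJ
OU → QD
QD → FC
OU → VL
OU → FH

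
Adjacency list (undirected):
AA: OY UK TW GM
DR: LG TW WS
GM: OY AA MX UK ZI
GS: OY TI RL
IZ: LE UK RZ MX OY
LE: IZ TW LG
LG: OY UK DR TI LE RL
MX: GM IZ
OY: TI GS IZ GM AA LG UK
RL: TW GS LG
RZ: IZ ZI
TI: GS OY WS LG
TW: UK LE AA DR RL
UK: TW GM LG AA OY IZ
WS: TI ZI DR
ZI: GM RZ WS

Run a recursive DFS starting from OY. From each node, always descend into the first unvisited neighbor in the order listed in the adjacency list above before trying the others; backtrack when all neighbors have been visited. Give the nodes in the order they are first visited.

OY, TI, GS, RL, TW, UK, GM, AA, MX, IZ, LE, LG, DR, WS, ZI, RZ

Visit OY
OY → TI
TI → GS
GS → RL
RL → TW
TW → UK
UK → GM
GM → AA
GM → MX
MX → IZ
IZ → LE
LE → LG
LG → DR
DR → WS
WS → ZI
ZI → RZ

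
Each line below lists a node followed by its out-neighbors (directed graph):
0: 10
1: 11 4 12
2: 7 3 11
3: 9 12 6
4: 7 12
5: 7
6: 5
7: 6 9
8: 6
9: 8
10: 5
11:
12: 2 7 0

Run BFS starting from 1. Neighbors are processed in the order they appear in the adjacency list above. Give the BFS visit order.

Visit 1; enqueue 11, 4, 12 → queue [11, 4, 12]
Visit 11 → queue [4, 12]
Visit 4; enqueue 7 → queue [12, 7]
Visit 12; enqueue 2, 0 → queue [7, 2, 0]
Visit 7; enqueue 6, 9 → queue [2, 0, 6, 9]
Visit 2; enqueue 3 → queue [0, 6, 9, 3]
Visit 0; enqueue 10 → queue [6, 9, 3, 10]
Visit 6; enqueue 5 → queue [9, 3, 10, 5]
Visit 9; enqueue 8 → queue [3, 10, 5, 8]
Visit 3 → queue [10, 5, 8]
Visit 10 → queue [5, 8]
Visit 5 → queue [8]
Visit 8 → queue []

1 -> 11 -> 4 -> 12 -> 7 -> 2 -> 0 -> 6 -> 9 -> 3 -> 10 -> 5 -> 8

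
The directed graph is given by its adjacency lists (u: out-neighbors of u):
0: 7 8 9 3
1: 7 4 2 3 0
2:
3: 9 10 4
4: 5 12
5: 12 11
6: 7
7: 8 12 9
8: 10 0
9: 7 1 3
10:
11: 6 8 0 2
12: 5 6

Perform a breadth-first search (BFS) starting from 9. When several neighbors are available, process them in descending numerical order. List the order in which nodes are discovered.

9, 7, 3, 1, 12, 8, 10, 4, 2, 0, 6, 5, 11

Visit 9; enqueue 7, 3, 1 → queue [7, 3, 1]
Visit 7; enqueue 12, 8 → queue [3, 1, 12, 8]
Visit 3; enqueue 10, 4 → queue [1, 12, 8, 10, 4]
Visit 1; enqueue 2, 0 → queue [12, 8, 10, 4, 2, 0]
Visit 12; enqueue 6, 5 → queue [8, 10, 4, 2, 0, 6, 5]
Visit 8 → queue [10, 4, 2, 0, 6, 5]
Visit 10 → queue [4, 2, 0, 6, 5]
Visit 4 → queue [2, 0, 6, 5]
Visit 2 → queue [0, 6, 5]
Visit 0 → queue [6, 5]
Visit 6 → queue [5]
Visit 5; enqueue 11 → queue [11]
Visit 11 → queue []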